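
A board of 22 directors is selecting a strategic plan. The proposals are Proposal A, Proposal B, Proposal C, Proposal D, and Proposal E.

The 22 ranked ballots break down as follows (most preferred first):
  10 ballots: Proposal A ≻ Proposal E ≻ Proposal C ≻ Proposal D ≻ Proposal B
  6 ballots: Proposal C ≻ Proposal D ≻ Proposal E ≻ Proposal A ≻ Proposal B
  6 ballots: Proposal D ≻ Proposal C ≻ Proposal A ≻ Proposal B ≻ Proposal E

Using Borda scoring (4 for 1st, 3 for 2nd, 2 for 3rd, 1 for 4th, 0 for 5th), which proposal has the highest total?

Proposal A: 10×4 + 6×1 + 6×2 = 58
Proposal B: 10×0 + 6×0 + 6×1 = 6
Proposal C: 10×2 + 6×4 + 6×3 = 62
Proposal D: 10×1 + 6×3 + 6×4 = 52
Proposal E: 10×3 + 6×2 + 6×0 = 42

Proposal C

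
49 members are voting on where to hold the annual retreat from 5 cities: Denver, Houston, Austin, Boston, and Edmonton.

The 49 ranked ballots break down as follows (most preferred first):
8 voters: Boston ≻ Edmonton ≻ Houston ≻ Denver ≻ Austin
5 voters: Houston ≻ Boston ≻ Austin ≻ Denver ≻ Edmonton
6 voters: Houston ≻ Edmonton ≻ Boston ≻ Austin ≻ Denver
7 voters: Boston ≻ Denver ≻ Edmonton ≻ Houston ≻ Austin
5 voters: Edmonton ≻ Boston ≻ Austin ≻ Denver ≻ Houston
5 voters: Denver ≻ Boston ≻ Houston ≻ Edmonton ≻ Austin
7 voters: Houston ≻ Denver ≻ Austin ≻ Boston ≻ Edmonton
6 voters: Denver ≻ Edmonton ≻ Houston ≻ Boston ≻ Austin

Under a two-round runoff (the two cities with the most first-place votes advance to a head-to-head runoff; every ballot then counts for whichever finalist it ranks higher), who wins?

Boston

Round 1 first-place votes: Denver 11, Houston 18, Austin 0, Boston 15, Edmonton 5. Houston and Boston advance.
Runoff: Houston is ranked above Boston on 24 ballots, Boston above Houston on 25.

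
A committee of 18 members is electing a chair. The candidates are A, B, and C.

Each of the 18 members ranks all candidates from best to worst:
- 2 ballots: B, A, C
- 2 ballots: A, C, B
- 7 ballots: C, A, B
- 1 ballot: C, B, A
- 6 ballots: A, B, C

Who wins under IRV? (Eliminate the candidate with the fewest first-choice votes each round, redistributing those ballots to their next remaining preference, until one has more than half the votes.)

Round 1: A 8, B 2, C 8. B eliminated.
Round 2: A 10, C 8. A has a majority (≥10).

A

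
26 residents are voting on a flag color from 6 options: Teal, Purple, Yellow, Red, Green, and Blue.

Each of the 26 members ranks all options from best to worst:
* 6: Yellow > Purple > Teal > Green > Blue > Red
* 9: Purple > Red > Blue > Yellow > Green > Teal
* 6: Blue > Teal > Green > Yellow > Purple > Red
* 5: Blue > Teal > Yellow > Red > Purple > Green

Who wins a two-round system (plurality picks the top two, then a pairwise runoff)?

Round 1 first-place votes: Teal 0, Purple 9, Yellow 6, Red 0, Green 0, Blue 11. Blue and Purple advance.
Runoff: Blue is ranked above Purple on 11 ballots, Purple above Blue on 15.

Purple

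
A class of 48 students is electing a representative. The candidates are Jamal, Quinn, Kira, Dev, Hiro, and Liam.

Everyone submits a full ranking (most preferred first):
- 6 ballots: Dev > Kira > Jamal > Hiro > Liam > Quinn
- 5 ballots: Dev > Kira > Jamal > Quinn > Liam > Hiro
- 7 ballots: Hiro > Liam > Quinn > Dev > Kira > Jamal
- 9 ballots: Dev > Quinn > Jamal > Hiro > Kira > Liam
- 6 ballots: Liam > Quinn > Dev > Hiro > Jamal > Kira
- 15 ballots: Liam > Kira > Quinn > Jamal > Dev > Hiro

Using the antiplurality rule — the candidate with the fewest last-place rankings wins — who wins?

Dev

Last-place votes: Jamal 7, Quinn 6, Kira 6, Dev 0, Hiro 20, Liam 9.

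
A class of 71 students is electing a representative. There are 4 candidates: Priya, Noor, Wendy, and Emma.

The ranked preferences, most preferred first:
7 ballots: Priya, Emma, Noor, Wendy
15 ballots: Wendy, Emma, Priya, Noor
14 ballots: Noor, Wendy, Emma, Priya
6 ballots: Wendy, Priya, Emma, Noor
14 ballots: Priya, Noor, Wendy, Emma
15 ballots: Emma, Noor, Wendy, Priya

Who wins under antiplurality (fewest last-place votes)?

Wendy

Last-place votes: Priya 29, Noor 21, Wendy 7, Emma 14.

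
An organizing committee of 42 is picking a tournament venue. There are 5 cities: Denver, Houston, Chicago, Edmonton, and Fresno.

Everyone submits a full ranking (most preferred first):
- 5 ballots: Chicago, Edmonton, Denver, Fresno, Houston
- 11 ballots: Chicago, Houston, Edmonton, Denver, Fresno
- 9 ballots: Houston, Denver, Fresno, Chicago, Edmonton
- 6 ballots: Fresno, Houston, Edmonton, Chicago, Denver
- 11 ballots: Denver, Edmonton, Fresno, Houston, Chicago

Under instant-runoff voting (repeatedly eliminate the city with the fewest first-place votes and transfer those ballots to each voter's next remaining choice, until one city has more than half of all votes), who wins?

Houston

Round 1: Denver 11, Houston 9, Chicago 16, Edmonton 0, Fresno 6. Edmonton eliminated.
Round 2: Denver 11, Houston 9, Chicago 16, Fresno 6. Fresno eliminated.
Round 3: Denver 11, Houston 15, Chicago 16. Denver eliminated.
Round 4: Houston 26, Chicago 16. Houston has a majority (≥22).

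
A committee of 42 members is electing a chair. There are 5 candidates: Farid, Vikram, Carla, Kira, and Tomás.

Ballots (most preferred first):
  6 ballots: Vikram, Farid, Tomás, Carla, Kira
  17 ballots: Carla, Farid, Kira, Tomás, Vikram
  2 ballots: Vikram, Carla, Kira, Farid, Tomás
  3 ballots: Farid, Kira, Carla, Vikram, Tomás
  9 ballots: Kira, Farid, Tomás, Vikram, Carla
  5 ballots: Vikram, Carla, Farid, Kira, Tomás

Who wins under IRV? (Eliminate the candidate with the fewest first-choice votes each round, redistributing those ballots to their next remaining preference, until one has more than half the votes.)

Vikram

Round 1: Farid 3, Vikram 13, Carla 17, Kira 9, Tomás 0. Tomás eliminated.
Round 2: Farid 3, Vikram 13, Carla 17, Kira 9. Farid eliminated.
Round 3: Vikram 13, Carla 17, Kira 12. Kira eliminated.
Round 4: Vikram 22, Carla 20. Vikram has a majority (≥22).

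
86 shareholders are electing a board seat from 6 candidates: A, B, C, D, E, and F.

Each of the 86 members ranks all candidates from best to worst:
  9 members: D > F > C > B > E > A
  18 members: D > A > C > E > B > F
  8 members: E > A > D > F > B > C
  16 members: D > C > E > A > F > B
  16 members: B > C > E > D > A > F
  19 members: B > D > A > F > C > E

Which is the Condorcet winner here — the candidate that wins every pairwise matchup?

D vs A: 78–8
D vs B: 51–35
D vs C: 70–16
D vs E: 62–24
D vs F: 86–0
D beats every other candidate.

D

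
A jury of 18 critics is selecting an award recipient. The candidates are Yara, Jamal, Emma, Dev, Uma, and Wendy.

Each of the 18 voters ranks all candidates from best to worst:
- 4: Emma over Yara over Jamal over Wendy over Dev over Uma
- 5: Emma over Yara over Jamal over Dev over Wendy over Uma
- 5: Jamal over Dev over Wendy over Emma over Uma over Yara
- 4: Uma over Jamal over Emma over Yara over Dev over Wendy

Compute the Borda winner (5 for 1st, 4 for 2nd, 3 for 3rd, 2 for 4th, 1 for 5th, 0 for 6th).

Yara: 4×4 + 5×4 + 5×0 + 4×2 = 44
Jamal: 4×3 + 5×3 + 5×5 + 4×4 = 68
Emma: 4×5 + 5×5 + 5×2 + 4×3 = 67
Dev: 4×1 + 5×2 + 5×4 + 4×1 = 38
Uma: 4×0 + 5×0 + 5×1 + 4×5 = 25
Wendy: 4×2 + 5×1 + 5×3 + 4×0 = 28

Jamal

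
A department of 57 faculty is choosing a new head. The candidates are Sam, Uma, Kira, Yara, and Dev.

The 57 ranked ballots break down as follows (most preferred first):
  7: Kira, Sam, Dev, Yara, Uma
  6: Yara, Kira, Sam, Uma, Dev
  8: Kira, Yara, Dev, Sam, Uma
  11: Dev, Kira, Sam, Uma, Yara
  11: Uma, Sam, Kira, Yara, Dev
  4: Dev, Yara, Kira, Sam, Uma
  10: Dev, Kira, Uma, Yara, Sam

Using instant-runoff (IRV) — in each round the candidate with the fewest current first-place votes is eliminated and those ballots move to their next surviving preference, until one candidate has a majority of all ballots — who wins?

Round 1: Sam 0, Uma 11, Kira 15, Yara 6, Dev 25. Sam eliminated.
Round 2: Uma 11, Kira 15, Yara 6, Dev 25. Yara eliminated.
Round 3: Uma 11, Kira 21, Dev 25. Uma eliminated.
Round 4: Kira 32, Dev 25. Kira has a majority (≥29).

Kira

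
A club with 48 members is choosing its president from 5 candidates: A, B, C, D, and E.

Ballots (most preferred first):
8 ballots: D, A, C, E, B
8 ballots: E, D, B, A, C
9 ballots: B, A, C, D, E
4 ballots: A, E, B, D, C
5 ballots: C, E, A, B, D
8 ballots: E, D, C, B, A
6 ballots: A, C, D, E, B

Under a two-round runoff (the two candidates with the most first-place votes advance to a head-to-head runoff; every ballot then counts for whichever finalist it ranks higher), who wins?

Round 1 first-place votes: A 10, B 9, C 5, D 8, E 16. E and A advance.
Runoff: E is ranked above A on 21 ballots, A above E on 27.

A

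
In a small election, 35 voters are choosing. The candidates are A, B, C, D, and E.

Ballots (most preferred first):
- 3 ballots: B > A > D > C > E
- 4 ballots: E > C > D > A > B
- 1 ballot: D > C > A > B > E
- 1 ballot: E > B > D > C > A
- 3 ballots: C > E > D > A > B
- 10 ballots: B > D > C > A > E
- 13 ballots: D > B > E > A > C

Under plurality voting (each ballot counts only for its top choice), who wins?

First-place votes: A 0, B 13, C 3, D 14, E 5.

D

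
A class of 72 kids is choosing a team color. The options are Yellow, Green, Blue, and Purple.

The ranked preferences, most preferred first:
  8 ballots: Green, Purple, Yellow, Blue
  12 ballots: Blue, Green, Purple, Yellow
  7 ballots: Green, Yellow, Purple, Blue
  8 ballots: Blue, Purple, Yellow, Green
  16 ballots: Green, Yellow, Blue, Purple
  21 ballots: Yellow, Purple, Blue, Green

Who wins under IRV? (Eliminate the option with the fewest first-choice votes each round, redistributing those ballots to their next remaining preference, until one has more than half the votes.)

Round 1: Yellow 21, Green 31, Blue 20, Purple 0. Purple eliminated.
Round 2: Yellow 21, Green 31, Blue 20. Blue eliminated.
Round 3: Yellow 29, Green 43. Green has a majority (≥37).

Green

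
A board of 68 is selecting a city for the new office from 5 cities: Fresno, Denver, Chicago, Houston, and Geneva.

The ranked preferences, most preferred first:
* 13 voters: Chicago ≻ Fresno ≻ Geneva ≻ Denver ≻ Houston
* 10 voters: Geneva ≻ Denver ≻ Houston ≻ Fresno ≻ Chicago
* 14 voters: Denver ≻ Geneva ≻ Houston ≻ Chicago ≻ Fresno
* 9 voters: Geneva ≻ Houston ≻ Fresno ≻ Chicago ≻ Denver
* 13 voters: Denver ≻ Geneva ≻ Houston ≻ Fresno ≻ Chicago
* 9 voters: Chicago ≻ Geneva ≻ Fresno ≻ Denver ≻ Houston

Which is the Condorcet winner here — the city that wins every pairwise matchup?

Geneva

Geneva vs Fresno: 55–13
Geneva vs Denver: 41–27
Geneva vs Chicago: 46–22
Geneva vs Houston: 68–0
Geneva beats every other city.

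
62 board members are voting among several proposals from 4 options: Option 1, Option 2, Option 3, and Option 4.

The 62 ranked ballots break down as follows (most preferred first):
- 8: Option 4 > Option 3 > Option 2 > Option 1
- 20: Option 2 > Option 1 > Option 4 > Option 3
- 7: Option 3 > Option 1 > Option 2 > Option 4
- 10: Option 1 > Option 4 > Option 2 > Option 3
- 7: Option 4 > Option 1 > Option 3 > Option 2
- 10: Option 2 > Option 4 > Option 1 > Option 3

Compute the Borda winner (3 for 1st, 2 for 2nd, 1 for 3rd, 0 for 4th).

Option 2

Option 1: 8×0 + 20×2 + 7×2 + 10×3 + 7×2 + 10×1 = 108
Option 2: 8×1 + 20×3 + 7×1 + 10×1 + 7×0 + 10×3 = 115
Option 3: 8×2 + 20×0 + 7×3 + 10×0 + 7×1 + 10×0 = 44
Option 4: 8×3 + 20×1 + 7×0 + 10×2 + 7×3 + 10×2 = 105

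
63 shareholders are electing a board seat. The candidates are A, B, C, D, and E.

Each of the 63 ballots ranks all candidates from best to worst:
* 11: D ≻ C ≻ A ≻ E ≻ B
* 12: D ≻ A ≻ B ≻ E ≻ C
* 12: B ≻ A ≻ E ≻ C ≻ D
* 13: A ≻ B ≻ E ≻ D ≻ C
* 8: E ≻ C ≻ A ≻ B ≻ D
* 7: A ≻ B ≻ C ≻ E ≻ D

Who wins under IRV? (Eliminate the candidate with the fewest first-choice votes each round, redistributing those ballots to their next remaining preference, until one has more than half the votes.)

A

Round 1: A 20, B 12, C 0, D 23, E 8. C eliminated.
Round 2: A 20, B 12, D 23, E 8. E eliminated.
Round 3: A 28, B 12, D 23. B eliminated.
Round 4: A 40, D 23. A has a majority (≥32).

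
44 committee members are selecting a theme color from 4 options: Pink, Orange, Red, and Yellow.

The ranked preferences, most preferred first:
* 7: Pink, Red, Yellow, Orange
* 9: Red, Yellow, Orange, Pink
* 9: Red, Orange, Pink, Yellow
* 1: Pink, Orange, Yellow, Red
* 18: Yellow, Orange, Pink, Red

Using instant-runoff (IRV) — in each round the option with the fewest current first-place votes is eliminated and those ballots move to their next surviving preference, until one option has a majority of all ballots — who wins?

Red

Round 1: Pink 8, Orange 0, Red 18, Yellow 18. Orange eliminated.
Round 2: Pink 8, Red 18, Yellow 18. Pink eliminated.
Round 3: Red 25, Yellow 19. Red has a majority (≥23).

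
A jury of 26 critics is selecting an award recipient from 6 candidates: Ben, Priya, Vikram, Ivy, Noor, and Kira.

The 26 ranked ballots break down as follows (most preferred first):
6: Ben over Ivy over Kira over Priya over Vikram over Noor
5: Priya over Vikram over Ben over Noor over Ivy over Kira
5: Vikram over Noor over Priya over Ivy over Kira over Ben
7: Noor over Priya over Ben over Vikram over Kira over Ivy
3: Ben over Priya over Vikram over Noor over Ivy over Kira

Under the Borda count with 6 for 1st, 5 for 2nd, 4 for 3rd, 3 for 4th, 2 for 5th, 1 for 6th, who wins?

Ben: 6×6 + 5×4 + 5×1 + 7×4 + 3×6 = 107
Priya: 6×3 + 5×6 + 5×4 + 7×5 + 3×5 = 118
Vikram: 6×2 + 5×5 + 5×6 + 7×3 + 3×4 = 100
Ivy: 6×5 + 5×2 + 5×3 + 7×1 + 3×2 = 68
Noor: 6×1 + 5×3 + 5×5 + 7×6 + 3×3 = 97
Kira: 6×4 + 5×1 + 5×2 + 7×2 + 3×1 = 56

Priya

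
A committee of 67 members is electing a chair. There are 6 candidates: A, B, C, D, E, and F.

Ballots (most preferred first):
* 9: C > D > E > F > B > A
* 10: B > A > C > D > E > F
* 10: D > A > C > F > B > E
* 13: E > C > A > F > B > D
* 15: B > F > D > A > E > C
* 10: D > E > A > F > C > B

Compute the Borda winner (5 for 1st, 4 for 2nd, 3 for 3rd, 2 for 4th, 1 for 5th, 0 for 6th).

D

A: 9×0 + 10×4 + 10×4 + 13×3 + 15×2 + 10×3 = 179
B: 9×1 + 10×5 + 10×1 + 13×1 + 15×5 + 10×0 = 157
C: 9×5 + 10×3 + 10×3 + 13×4 + 15×0 + 10×1 = 167
D: 9×4 + 10×2 + 10×5 + 13×0 + 15×3 + 10×5 = 201
E: 9×3 + 10×1 + 10×0 + 13×5 + 15×1 + 10×4 = 157
F: 9×2 + 10×0 + 10×2 + 13×2 + 15×4 + 10×2 = 144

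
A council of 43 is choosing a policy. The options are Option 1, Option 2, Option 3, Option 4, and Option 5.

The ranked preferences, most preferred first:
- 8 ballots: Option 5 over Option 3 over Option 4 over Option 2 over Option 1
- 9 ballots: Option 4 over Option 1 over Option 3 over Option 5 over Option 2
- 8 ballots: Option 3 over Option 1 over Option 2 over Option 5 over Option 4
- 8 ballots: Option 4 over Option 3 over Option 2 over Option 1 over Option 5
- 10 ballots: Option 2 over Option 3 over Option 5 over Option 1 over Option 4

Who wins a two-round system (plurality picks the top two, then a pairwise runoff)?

Option 4

Round 1 first-place votes: Option 1 0, Option 2 10, Option 3 8, Option 4 17, Option 5 8. Option 4 and Option 2 advance.
Runoff: Option 4 is ranked above Option 2 on 25 ballots, Option 2 above Option 4 on 18.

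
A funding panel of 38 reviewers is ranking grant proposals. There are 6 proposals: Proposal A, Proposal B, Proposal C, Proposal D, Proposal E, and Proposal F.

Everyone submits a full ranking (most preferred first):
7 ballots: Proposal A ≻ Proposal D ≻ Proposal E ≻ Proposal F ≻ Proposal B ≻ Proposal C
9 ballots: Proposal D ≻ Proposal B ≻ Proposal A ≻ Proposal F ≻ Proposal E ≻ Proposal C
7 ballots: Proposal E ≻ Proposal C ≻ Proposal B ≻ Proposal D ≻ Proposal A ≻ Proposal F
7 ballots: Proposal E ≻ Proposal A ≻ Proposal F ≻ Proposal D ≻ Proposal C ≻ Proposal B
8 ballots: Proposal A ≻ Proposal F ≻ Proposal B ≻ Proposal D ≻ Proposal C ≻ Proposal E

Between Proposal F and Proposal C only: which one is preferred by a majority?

Proposal F is ranked above Proposal C on 31 ballots; Proposal C above Proposal F on 7.

Proposal F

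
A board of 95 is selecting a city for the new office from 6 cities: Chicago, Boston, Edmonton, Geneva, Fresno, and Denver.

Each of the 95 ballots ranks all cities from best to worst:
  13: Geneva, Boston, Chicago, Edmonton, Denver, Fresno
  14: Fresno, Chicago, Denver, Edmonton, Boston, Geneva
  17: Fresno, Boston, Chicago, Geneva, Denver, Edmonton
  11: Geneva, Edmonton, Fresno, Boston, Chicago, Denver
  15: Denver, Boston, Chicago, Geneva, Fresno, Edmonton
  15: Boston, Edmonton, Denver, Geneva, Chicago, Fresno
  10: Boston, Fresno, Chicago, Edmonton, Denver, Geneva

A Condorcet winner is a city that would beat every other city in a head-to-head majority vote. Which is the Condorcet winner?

Boston

Boston vs Chicago: 81–14
Boston vs Edmonton: 70–25
Boston vs Geneva: 71–24
Boston vs Fresno: 53–42
Boston vs Denver: 66–29
Boston beats every other city.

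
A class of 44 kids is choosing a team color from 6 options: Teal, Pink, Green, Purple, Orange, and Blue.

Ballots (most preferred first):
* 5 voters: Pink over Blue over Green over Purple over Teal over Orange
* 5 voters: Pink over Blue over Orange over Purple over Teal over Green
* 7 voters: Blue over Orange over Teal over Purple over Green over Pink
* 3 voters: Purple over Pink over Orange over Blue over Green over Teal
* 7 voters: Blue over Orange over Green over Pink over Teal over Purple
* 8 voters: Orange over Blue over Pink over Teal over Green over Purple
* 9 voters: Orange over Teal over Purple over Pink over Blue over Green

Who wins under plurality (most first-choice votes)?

First-place votes: Teal 0, Pink 10, Green 0, Purple 3, Orange 17, Blue 14.

Orange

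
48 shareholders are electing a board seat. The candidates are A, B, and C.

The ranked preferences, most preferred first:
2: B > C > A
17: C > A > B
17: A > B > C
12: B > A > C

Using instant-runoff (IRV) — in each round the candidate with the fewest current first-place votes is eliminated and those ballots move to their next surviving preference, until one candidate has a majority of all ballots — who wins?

Round 1: A 17, B 14, C 17. B eliminated.
Round 2: A 29, C 19. A has a majority (≥25).

A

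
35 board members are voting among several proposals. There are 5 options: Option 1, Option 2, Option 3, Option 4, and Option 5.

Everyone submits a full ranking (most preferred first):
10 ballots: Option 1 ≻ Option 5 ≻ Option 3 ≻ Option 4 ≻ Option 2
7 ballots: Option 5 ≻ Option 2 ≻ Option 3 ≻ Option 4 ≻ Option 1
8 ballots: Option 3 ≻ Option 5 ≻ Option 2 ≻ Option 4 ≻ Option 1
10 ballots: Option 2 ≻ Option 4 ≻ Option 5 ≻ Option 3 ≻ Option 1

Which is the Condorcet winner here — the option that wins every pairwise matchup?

Option 5 vs Option 1: 25–10
Option 5 vs Option 2: 25–10
Option 5 vs Option 3: 27–8
Option 5 vs Option 4: 25–10
Option 5 beats every other option.

Option 5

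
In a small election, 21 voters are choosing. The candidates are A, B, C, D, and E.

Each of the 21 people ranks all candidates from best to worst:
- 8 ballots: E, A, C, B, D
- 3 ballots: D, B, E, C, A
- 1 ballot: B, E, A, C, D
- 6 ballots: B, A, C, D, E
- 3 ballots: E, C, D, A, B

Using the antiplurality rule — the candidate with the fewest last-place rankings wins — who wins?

C

Last-place votes: A 3, B 3, C 0, D 9, E 6.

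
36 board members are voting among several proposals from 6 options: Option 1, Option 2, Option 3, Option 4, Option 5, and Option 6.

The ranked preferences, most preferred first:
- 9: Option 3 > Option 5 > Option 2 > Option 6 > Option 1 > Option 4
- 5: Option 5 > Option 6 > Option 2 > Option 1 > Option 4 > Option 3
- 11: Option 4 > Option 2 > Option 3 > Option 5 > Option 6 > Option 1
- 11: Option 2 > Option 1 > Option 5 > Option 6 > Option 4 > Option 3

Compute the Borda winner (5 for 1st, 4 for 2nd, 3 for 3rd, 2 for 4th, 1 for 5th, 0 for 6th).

Option 2

Option 1: 9×1 + 5×2 + 11×0 + 11×4 = 63
Option 2: 9×3 + 5×3 + 11×4 + 11×5 = 141
Option 3: 9×5 + 5×0 + 11×3 + 11×0 = 78
Option 4: 9×0 + 5×1 + 11×5 + 11×1 = 71
Option 5: 9×4 + 5×5 + 11×2 + 11×3 = 116
Option 6: 9×2 + 5×4 + 11×1 + 11×2 = 71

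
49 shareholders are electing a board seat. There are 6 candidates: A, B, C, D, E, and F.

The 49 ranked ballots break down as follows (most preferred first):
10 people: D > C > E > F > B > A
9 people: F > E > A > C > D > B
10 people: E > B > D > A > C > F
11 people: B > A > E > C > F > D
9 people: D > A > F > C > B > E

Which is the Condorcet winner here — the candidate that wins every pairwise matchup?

E

E vs A: 29–20
E vs B: 29–20
E vs C: 30–19
E vs D: 30–19
E vs F: 31–18
E beats every other candidate.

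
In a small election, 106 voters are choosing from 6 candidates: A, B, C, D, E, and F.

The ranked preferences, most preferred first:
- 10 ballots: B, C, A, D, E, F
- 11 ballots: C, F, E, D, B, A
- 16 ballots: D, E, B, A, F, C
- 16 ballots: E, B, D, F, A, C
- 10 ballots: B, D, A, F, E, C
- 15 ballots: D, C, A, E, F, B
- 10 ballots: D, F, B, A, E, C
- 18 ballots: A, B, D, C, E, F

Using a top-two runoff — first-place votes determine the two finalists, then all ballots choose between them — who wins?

Round 1 first-place votes: A 18, B 20, C 11, D 41, E 16, F 0. D and B advance.
Runoff: D is ranked above B on 52 ballots, B above D on 54.

B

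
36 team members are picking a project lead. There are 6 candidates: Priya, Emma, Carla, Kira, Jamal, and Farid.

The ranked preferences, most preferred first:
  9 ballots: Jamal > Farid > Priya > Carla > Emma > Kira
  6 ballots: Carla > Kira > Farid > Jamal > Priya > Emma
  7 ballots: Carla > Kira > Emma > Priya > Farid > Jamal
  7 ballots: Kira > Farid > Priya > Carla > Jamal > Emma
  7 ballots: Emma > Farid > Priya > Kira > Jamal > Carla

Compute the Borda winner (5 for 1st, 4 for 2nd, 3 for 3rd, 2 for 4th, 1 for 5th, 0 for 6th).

Farid

Priya: 9×3 + 6×1 + 7×2 + 7×3 + 7×3 = 89
Emma: 9×1 + 6×0 + 7×3 + 7×0 + 7×5 = 65
Carla: 9×2 + 6×5 + 7×5 + 7×2 + 7×0 = 97
Kira: 9×0 + 6×4 + 7×4 + 7×5 + 7×2 = 101
Jamal: 9×5 + 6×2 + 7×0 + 7×1 + 7×1 = 71
Farid: 9×4 + 6×3 + 7×1 + 7×4 + 7×4 = 117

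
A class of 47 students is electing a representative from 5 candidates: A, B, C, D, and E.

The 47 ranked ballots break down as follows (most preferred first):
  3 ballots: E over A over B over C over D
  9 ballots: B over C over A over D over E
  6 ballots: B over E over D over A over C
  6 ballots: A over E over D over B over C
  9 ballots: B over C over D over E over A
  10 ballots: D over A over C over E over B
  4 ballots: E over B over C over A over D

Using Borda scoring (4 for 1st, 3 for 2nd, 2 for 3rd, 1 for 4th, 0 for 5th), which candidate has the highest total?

A: 3×3 + 9×2 + 6×1 + 6×4 + 9×0 + 10×3 + 4×1 = 91
B: 3×2 + 9×4 + 6×4 + 6×1 + 9×4 + 10×0 + 4×3 = 120
C: 3×1 + 9×3 + 6×0 + 6×0 + 9×3 + 10×2 + 4×2 = 85
D: 3×0 + 9×1 + 6×2 + 6×2 + 9×2 + 10×4 + 4×0 = 91
E: 3×4 + 9×0 + 6×3 + 6×3 + 9×1 + 10×1 + 4×4 = 83

B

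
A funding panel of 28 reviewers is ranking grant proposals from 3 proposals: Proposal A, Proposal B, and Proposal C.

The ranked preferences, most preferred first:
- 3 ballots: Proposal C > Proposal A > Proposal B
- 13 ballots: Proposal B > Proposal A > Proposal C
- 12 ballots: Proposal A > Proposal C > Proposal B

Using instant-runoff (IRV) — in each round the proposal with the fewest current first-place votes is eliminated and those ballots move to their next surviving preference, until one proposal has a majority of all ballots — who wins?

Proposal A

Round 1: Proposal A 12, Proposal B 13, Proposal C 3. Proposal C eliminated.
Round 2: Proposal A 15, Proposal B 13. Proposal A has a majority (≥15).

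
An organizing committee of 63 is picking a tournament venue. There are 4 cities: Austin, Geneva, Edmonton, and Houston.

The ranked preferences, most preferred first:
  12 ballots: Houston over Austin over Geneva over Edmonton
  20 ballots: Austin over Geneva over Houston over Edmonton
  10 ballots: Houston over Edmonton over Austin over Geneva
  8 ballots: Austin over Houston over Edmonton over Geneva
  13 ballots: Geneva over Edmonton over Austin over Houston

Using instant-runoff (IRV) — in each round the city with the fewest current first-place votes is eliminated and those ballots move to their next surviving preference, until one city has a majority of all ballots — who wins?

Round 1: Austin 28, Geneva 13, Edmonton 0, Houston 22. Edmonton eliminated.
Round 2: Austin 28, Geneva 13, Houston 22. Geneva eliminated.
Round 3: Austin 41, Houston 22. Austin has a majority (≥32).

Austin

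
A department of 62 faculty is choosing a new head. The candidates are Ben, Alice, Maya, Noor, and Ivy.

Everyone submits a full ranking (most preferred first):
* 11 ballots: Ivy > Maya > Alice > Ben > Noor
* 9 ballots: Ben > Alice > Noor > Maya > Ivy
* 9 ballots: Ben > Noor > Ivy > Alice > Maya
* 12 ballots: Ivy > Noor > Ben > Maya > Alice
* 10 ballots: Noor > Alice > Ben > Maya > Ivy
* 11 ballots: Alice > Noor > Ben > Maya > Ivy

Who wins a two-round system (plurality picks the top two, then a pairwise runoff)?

Ben

Round 1 first-place votes: Ben 18, Alice 11, Maya 0, Noor 10, Ivy 23. Ivy and Ben advance.
Runoff: Ivy is ranked above Ben on 23 ballots, Ben above Ivy on 39.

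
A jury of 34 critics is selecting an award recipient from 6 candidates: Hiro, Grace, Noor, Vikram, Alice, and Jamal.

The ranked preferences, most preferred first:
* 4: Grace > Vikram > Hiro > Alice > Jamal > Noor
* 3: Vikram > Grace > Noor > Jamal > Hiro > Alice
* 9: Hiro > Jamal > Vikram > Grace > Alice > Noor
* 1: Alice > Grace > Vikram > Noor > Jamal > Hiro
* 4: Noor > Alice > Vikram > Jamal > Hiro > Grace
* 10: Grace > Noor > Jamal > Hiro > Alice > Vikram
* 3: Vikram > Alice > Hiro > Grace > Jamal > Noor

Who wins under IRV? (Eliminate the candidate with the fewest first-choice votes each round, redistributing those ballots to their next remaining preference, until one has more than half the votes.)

Vikram

Round 1: Hiro 9, Grace 14, Noor 4, Vikram 6, Alice 1, Jamal 0. Jamal eliminated.
Round 2: Hiro 9, Grace 14, Noor 4, Vikram 6, Alice 1. Alice eliminated.
Round 3: Hiro 9, Grace 15, Noor 4, Vikram 6. Noor eliminated.
Round 4: Hiro 9, Grace 15, Vikram 10. Hiro eliminated.
Round 5: Grace 15, Vikram 19. Vikram has a majority (≥18).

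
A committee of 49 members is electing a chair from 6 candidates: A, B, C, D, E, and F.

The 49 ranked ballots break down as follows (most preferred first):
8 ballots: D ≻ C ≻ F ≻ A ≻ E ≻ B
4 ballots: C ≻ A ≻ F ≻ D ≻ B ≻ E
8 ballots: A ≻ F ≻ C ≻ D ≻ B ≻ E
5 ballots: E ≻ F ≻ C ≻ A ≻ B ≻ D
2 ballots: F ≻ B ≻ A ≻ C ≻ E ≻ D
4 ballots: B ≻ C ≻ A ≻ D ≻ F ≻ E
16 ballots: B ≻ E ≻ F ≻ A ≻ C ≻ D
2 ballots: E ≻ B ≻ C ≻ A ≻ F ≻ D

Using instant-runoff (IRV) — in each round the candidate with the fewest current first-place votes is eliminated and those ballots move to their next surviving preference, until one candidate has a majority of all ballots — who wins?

A

Round 1: A 8, B 20, C 4, D 8, E 7, F 2. F eliminated.
Round 2: A 8, B 22, C 4, D 8, E 7. C eliminated.
Round 3: A 12, B 22, D 8, E 7. E eliminated.
Round 4: A 17, B 24, D 8. D eliminated.
Round 5: A 25, B 24. A has a majority (≥25).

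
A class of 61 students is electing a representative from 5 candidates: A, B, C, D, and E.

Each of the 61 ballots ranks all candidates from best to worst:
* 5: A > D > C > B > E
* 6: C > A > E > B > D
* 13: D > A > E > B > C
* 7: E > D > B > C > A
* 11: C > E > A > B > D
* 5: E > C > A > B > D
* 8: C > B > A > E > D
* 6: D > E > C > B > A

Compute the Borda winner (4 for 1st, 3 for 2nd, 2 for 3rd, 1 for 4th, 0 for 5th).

E

A: 5×4 + 6×3 + 13×3 + 7×0 + 11×2 + 5×2 + 8×2 + 6×0 = 125
B: 5×1 + 6×1 + 13×1 + 7×2 + 11×1 + 5×1 + 8×3 + 6×1 = 84
C: 5×2 + 6×4 + 13×0 + 7×1 + 11×4 + 5×3 + 8×4 + 6×2 = 144
D: 5×3 + 6×0 + 13×4 + 7×3 + 11×0 + 5×0 + 8×0 + 6×4 = 112
E: 5×0 + 6×2 + 13×2 + 7×4 + 11×3 + 5×4 + 8×1 + 6×3 = 145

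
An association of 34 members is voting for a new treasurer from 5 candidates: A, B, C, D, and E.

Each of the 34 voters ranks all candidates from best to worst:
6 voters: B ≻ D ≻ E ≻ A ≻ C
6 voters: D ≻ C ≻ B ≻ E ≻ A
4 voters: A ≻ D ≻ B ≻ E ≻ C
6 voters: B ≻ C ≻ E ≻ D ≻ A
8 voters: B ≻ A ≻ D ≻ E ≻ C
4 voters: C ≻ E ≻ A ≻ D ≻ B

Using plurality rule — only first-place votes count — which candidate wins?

B

First-place votes: A 4, B 20, C 4, D 6, E 0.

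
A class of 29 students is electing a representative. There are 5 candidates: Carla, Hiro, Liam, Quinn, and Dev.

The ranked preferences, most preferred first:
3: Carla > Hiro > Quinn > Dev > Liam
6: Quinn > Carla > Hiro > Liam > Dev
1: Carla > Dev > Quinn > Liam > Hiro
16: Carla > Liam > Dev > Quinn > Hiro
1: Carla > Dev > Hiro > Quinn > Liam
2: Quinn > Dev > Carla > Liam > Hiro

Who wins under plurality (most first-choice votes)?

Carla

First-place votes: Carla 21, Hiro 0, Liam 0, Quinn 8, Dev 0.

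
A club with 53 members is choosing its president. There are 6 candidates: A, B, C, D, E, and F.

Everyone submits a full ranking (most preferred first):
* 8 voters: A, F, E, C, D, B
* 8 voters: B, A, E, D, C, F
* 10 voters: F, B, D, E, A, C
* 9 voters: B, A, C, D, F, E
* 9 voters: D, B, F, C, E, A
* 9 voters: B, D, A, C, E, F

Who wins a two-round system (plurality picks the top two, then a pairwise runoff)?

Round 1 first-place votes: A 8, B 26, C 0, D 9, E 0, F 10. B and F advance.
Runoff: B is ranked above F on 35 ballots, F above B on 18.

B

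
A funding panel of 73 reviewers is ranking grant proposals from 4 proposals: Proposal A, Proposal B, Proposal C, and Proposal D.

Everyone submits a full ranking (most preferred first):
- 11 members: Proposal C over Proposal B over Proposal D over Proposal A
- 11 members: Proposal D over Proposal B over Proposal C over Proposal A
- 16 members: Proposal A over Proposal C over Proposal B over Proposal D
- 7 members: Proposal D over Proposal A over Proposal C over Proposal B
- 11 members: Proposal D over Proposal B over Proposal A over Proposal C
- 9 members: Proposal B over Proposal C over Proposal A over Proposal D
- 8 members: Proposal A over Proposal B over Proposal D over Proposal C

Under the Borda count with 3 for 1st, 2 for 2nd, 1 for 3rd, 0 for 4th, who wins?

Proposal B

Proposal A: 11×0 + 11×0 + 16×3 + 7×2 + 11×1 + 9×1 + 8×3 = 106
Proposal B: 11×2 + 11×2 + 16×1 + 7×0 + 11×2 + 9×3 + 8×2 = 125
Proposal C: 11×3 + 11×1 + 16×2 + 7×1 + 11×0 + 9×2 + 8×0 = 101
Proposal D: 11×1 + 11×3 + 16×0 + 7×3 + 11×3 + 9×0 + 8×1 = 106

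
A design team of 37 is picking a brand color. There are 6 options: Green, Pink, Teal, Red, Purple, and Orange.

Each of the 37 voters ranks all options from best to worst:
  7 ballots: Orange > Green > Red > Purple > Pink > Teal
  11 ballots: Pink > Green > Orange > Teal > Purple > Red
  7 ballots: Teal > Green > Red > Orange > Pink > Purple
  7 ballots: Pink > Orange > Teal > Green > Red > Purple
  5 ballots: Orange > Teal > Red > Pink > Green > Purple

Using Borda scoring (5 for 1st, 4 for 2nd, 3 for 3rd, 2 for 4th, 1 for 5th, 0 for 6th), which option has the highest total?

Green: 7×4 + 11×4 + 7×4 + 7×2 + 5×1 = 119
Pink: 7×1 + 11×5 + 7×1 + 7×5 + 5×2 = 114
Teal: 7×0 + 11×2 + 7×5 + 7×3 + 5×4 = 98
Red: 7×3 + 11×0 + 7×3 + 7×1 + 5×3 = 64
Purple: 7×2 + 11×1 + 7×0 + 7×0 + 5×0 = 25
Orange: 7×5 + 11×3 + 7×2 + 7×4 + 5×5 = 135

Orange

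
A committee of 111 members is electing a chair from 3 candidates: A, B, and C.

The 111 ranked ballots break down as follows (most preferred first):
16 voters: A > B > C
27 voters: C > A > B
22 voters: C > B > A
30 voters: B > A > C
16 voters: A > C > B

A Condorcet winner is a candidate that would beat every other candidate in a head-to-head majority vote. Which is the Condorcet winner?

A vs B: 59–52
A vs C: 62–49
A beats every other candidate.

A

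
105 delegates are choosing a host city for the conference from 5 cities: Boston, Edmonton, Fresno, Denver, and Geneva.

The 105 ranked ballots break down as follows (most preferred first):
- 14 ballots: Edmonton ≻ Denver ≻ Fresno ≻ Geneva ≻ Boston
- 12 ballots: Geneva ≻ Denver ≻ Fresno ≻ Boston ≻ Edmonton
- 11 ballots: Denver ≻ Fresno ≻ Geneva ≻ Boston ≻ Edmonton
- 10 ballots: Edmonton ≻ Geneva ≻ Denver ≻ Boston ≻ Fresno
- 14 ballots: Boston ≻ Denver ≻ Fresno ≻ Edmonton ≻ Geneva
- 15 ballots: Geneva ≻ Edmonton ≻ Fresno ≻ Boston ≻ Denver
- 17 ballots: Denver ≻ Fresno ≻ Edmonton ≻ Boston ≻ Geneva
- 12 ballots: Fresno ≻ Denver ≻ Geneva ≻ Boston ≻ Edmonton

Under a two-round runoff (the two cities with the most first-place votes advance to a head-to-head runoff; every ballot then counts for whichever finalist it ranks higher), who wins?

Denver

Round 1 first-place votes: Boston 14, Edmonton 24, Fresno 12, Denver 28, Geneva 27. Denver and Geneva advance.
Runoff: Denver is ranked above Geneva on 68 ballots, Geneva above Denver on 37.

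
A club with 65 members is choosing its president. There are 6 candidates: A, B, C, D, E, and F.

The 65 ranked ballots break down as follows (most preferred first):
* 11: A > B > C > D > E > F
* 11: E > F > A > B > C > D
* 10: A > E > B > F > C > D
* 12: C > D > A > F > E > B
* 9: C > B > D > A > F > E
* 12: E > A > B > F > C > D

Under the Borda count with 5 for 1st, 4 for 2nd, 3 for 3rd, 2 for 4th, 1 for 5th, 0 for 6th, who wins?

A

A: 11×5 + 11×3 + 10×5 + 12×3 + 9×2 + 12×4 = 240
B: 11×4 + 11×2 + 10×3 + 12×0 + 9×4 + 12×3 = 168
C: 11×3 + 11×1 + 10×1 + 12×5 + 9×5 + 12×1 = 171
D: 11×2 + 11×0 + 10×0 + 12×4 + 9×3 + 12×0 = 97
E: 11×1 + 11×5 + 10×4 + 12×1 + 9×0 + 12×5 = 178
F: 11×0 + 11×4 + 10×2 + 12×2 + 9×1 + 12×2 = 121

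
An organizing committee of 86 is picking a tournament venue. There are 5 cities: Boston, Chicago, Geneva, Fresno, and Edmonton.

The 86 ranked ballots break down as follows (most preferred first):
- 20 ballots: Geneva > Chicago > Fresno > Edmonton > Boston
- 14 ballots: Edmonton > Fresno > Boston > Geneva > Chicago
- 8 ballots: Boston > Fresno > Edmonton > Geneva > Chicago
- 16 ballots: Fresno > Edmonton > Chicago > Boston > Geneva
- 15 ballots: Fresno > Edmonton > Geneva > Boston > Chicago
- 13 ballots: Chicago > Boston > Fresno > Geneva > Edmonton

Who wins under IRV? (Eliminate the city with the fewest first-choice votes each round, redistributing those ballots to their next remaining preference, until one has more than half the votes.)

Round 1: Boston 8, Chicago 13, Geneva 20, Fresno 31, Edmonton 14. Boston eliminated.
Round 2: Chicago 13, Geneva 20, Fresno 39, Edmonton 14. Chicago eliminated.
Round 3: Geneva 20, Fresno 52, Edmonton 14. Fresno has a majority (≥44).

Fresno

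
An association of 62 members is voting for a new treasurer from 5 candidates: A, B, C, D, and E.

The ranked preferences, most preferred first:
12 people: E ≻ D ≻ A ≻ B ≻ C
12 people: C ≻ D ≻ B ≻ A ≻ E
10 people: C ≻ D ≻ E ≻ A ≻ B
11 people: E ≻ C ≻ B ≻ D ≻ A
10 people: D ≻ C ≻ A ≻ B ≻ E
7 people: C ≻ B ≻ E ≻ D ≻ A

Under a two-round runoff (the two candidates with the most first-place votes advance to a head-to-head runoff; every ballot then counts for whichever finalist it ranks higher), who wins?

Round 1 first-place votes: A 0, B 0, C 29, D 10, E 23. C and E advance.
Runoff: C is ranked above E on 39 ballots, E above C on 23.

C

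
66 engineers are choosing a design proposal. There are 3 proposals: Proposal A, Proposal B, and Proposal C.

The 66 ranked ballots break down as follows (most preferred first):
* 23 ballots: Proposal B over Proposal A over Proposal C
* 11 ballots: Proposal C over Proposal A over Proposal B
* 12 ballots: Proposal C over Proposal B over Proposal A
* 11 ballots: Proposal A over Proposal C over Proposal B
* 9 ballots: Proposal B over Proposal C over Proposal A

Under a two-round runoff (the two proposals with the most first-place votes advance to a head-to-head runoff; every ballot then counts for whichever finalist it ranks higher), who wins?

Proposal C

Round 1 first-place votes: Proposal A 11, Proposal B 32, Proposal C 23. Proposal B and Proposal C advance.
Runoff: Proposal B is ranked above Proposal C on 32 ballots, Proposal C above Proposal B on 34.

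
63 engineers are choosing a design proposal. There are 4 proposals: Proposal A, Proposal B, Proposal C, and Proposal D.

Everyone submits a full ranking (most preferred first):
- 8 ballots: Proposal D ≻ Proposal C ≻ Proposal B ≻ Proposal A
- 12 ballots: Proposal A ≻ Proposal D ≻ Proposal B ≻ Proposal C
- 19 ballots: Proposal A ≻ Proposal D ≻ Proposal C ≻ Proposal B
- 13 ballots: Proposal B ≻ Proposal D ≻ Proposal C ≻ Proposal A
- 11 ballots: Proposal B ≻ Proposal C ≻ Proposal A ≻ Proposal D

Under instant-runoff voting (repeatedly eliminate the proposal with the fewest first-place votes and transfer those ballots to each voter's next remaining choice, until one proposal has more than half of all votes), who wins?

Round 1: Proposal A 31, Proposal B 24, Proposal C 0, Proposal D 8. Proposal C eliminated.
Round 2: Proposal A 31, Proposal B 24, Proposal D 8. Proposal D eliminated.
Round 3: Proposal A 31, Proposal B 32. Proposal B has a majority (≥32).

Proposal B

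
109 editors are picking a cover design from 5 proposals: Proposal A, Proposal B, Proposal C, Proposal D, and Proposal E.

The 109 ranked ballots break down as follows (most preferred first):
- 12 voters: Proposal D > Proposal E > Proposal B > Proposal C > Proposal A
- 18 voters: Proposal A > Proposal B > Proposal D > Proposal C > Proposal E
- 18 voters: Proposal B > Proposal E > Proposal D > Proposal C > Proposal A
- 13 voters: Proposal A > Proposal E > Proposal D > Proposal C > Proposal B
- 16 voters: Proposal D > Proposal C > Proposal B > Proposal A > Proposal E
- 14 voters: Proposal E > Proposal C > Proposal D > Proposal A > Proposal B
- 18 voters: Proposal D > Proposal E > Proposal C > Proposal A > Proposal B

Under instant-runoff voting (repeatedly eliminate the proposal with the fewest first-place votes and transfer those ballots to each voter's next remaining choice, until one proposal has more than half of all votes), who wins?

Proposal D

Round 1: Proposal A 31, Proposal B 18, Proposal C 0, Proposal D 46, Proposal E 14. Proposal C eliminated.
Round 2: Proposal A 31, Proposal B 18, Proposal D 46, Proposal E 14. Proposal E eliminated.
Round 3: Proposal A 31, Proposal B 18, Proposal D 60. Proposal D has a majority (≥55).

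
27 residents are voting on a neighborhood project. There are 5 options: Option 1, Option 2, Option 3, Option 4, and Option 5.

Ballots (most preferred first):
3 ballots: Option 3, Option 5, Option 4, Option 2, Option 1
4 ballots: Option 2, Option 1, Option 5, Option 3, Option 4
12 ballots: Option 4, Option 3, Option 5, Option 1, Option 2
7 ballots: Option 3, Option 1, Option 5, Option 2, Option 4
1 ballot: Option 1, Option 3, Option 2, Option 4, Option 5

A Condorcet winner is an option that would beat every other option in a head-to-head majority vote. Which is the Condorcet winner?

Option 3

Option 3 vs Option 1: 22–5
Option 3 vs Option 2: 23–4
Option 3 vs Option 4: 15–12
Option 3 vs Option 5: 23–4
Option 3 beats every other option.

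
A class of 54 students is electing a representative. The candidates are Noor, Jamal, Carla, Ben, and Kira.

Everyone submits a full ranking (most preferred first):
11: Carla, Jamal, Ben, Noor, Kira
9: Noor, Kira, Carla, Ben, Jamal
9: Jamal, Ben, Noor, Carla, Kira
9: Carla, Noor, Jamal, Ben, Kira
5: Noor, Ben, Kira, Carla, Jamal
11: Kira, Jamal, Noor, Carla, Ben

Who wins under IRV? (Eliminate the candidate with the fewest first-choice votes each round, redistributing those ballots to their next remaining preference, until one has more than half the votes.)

Round 1: Noor 14, Jamal 9, Carla 20, Ben 0, Kira 11. Ben eliminated.
Round 2: Noor 14, Jamal 9, Carla 20, Kira 11. Jamal eliminated.
Round 3: Noor 23, Carla 20, Kira 11. Kira eliminated.
Round 4: Noor 34, Carla 20. Noor has a majority (≥28).

Noor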